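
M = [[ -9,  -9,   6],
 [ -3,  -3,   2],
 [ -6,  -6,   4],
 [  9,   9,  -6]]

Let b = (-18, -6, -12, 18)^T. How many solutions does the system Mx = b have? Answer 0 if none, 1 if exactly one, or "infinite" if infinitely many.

Row reduce the augmented matrix [M | b].
R2 ← R2 − (1/3)·R1: [0, 0, 0, 0]
R3 ← R3 − (2/3)·R1: [0, 0, 0, 0]
R4 ← R4 + R1: [0, 0, 0, 0]
The echelon form has 1 nonzero rows, and every pivot lies in the first 3 columns, so rank(M) = rank([M|b]) = 1.
The system is consistent.
rank = 1 < 3 unknowns, so there are infinitely many solutions.

infinite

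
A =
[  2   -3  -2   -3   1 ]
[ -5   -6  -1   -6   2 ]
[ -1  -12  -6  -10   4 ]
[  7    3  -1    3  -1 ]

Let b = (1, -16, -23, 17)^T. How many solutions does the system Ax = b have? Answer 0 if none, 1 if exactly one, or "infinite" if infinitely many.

Row reduce the augmented matrix [A | b].
R2 ← R2 + (5/2)·R1: [0, -27/2, -6, -27/2, 9/2, -27/2]
R3 ← R3 + (1/2)·R1: [0, -27/2, -7, -23/2, 9/2, -45/2]
R4 ← R4 − (7/2)·R1: [0, 27/2, 6, 27/2, -9/2, 27/2]
R3 ← R3 − R2: [0, 0, -1, 2, 0, -9]
R4 ← R4 + R2: [0, 0, 0, 0, 0, 0]
The echelon form has 3 nonzero rows, and every pivot lies in the first 5 columns, so rank(A) = rank([A|b]) = 3.
The system is consistent.
rank = 3 < 5 unknowns, so there are infinitely many solutions.

infinite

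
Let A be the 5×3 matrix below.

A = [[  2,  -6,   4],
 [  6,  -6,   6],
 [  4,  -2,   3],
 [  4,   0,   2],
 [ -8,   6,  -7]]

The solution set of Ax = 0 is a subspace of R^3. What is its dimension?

1

Row reduce to echelon form.
R2 ← R2 − (3)·R1: [0, 12, -6]
R3 ← R3 − (2)·R1: [0, 10, -5]
R4 ← R4 − (2)·R1: [0, 12, -6]
R5 ← R5 + (4)·R1: [0, -18, 9]
R3 ← R3 − (5/6)·R2: [0, 0, 0]
R4 ← R4 − R2: [0, 0, 0]
R5 ← R5 + (3/2)·R2: [0, 0, 0]
2 nonzero rows, so rank(A) = 2.
A has 3 columns; by rank–nullity, nullity = 3 − 2 = 1.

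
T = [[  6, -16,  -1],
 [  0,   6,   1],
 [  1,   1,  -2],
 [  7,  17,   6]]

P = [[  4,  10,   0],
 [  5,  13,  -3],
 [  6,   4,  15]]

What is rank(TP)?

First compute TP:
[[-62, -152,  33],
 [ 36,  82,  -3],
 [ -3,  15, -33],
 [149, 315,  39]]
Now row reduce the product.
R2 ← R2 + (18/31)·R1: [0, -194/31, 501/31]
R3 ← R3 − (3/62)·R1: [0, 693/31, -2145/62]
R4 ← R4 + (149/62)·R1: [0, -1559/31, 7335/62]
R3 ← R3 + (693/194)·R2: [0, 0, 2244/97]
R4 ← R4 − (1559/194)·R2: [0, 0, -1122/97]
R4 ← R4 + (1/2)·R3: [0, 0, 0]
3 nonzero rows, so rank(TP) = 3.

3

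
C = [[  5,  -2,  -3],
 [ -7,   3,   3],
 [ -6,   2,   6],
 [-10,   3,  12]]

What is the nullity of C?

Row reduce to echelon form.
R2 ← R2 + (7/5)·R1: [0, 1/5, -6/5]
R3 ← R3 + (6/5)·R1: [0, -2/5, 12/5]
R4 ← R4 + (2)·R1: [0, -1, 6]
R3 ← R3 + (2)·R2: [0, 0, 0]
R4 ← R4 + (5)·R2: [0, 0, 0]
2 nonzero rows, so rank(C) = 2.
C has 3 columns; by rank–nullity, nullity = 3 − 2 = 1.

1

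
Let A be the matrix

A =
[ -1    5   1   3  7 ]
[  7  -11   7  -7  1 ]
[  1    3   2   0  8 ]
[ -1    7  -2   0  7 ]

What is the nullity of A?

2

Row reduce to echelon form.
R2 ← R2 + (7)·R1: [0, 24, 14, 14, 50]
R3 ← R3 + R1: [0, 8, 3, 3, 15]
R4 ← R4 − R1: [0, 2, -3, -3, 0]
R3 ← R3 − (1/3)·R2: [0, 0, -5/3, -5/3, -5/3]
R4 ← R4 − (1/12)·R2: [0, 0, -25/6, -25/6, -25/6]
R4 ← R4 − (5/2)·R3: [0, 0, 0, 0, 0]
3 nonzero rows, so rank(A) = 3.
A has 5 columns; by rank–nullity, nullity = 5 − 3 = 2.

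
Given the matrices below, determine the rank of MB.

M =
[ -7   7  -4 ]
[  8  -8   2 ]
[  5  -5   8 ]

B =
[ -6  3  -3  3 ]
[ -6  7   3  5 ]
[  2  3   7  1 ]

First compute MB:
[[ -8,  16,  14,  10],
 [  4, -26, -34, -14],
 [ 16,   4,  26,  -2]]
Now row reduce the product.
R2 ← R2 + (1/2)·R1: [0, -18, -27, -9]
R3 ← R3 + (2)·R1: [0, 36, 54, 18]
R3 ← R3 + (2)·R2: [0, 0, 0, 0]
2 nonzero rows, so rank(MB) = 2.

2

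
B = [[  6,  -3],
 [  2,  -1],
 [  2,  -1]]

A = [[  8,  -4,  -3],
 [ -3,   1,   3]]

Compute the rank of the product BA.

First compute BA:
[[ 57, -27, -27],
 [ 19,  -9,  -9],
 [ 19,  -9,  -9]]
Now row reduce the product.
R2 ← R2 − (1/3)·R1: [0, 0, 0]
R3 ← R3 − (1/3)·R1: [0, 0, 0]
1 nonzero row, so rank(BA) = 1.

1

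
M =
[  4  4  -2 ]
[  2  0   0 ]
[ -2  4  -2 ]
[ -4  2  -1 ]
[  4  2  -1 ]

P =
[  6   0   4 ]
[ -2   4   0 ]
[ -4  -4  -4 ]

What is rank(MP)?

2

First compute MP:
[[ 24,  24,  24],
 [ 12,   0,   8],
 [-12,  24,   0],
 [-24,  12, -12],
 [ 24,  12,  20]]
Now row reduce the product.
R2 ← R2 − (1/2)·R1: [0, -12, -4]
R3 ← R3 + (1/2)·R1: [0, 36, 12]
R4 ← R4 + R1: [0, 36, 12]
R5 ← R5 − R1: [0, -12, -4]
R3 ← R3 + (3)·R2: [0, 0, 0]
R4 ← R4 + (3)·R2: [0, 0, 0]
R5 ← R5 − R2: [0, 0, 0]
2 nonzero rows, so rank(MP) = 2.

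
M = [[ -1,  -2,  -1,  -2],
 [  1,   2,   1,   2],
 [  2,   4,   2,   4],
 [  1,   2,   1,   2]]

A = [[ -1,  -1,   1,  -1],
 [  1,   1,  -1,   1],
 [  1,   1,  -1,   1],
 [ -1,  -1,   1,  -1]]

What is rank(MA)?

First compute MA:
[[  0,   0,   0,   0],
 [  0,   0,   0,   0],
 [  0,   0,   0,   0],
 [  0,   0,   0,   0]]
Now row reduce the product.
0 nonzero rows, so rank(MA) = 0.

0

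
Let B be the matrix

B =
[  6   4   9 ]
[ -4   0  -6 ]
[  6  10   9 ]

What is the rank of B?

Row reduce to echelon form.
R2 ← R2 + (2/3)·R1: [0, 8/3, 0]
R3 ← R3 − R1: [0, 6, 0]
R3 ← R3 − (9/4)·R2: [0, 0, 0]
Echelon form has 2 nonzero rows, so rank(B) = 2.

2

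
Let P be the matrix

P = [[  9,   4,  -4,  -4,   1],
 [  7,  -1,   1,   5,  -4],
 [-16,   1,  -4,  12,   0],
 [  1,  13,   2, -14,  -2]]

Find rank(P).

Row reduce to echelon form.
R2 ← R2 − (7/9)·R1: [0, -37/9, 37/9, 73/9, -43/9]
R3 ← R3 + (16/9)·R1: [0, 73/9, -100/9, 44/9, 16/9]
R4 ← R4 − (1/9)·R1: [0, 113/9, 22/9, -122/9, -19/9]
R3 ← R3 + (73/37)·R2: [0, 0, -3, 773/37, -283/37]
R4 ← R4 + (113/37)·R2: [0, 0, 15, 415/37, -618/37]
R4 ← R4 + (5)·R3: [0, 0, 0, 4280/37, -2033/37]
Echelon form has 4 nonzero rows, so rank(P) = 4.

4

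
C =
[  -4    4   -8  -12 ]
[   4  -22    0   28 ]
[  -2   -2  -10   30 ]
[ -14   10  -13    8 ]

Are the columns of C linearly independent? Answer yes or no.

yes

Row reduce C to echelon form.
R2 ← R2 + R1: [0, -18, -8, 16]
R3 ← R3 − (1/2)·R1: [0, -4, -6, 36]
R4 ← R4 − (7/2)·R1: [0, -4, 15, 50]
R3 ← R3 − (2/9)·R2: [0, 0, -38/9, 292/9]
R4 ← R4 − (2/9)·R2: [0, 0, 151/9, 418/9]
R4 ← R4 + (151/38)·R3: [0, 0, 0, 3332/19]
4 pivots among 4 columns.
Every column is a pivot column, so the columns are linearly independent.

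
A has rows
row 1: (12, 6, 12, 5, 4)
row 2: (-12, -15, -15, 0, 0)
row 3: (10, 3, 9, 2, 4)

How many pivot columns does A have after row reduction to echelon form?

3

Row reduce to echelon form.
R2 ← R2 + R1: [0, -9, -3, 5, 4]
R3 ← R3 − (5/6)·R1: [0, -2, -1, -13/6, 2/3]
R3 ← R3 − (2/9)·R2: [0, 0, -1/3, -59/18, -2/9]
Echelon form has 3 nonzero rows, so rank(A) = 3.
Each nonzero row contributes one pivot column: 3 pivot columns.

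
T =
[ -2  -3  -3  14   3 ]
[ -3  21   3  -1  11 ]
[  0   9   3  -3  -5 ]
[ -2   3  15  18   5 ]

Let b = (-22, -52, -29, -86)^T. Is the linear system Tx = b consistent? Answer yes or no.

Row reduce the augmented matrix [T | b].
R2 ← R2 − (3/2)·R1: [0, 51/2, 15/2, -22, 13/2, -19]
R4 ← R4 − R1: [0, 6, 18, 4, 2, -64]
R3 ← R3 − (6/17)·R2: [0, 0, 6/17, 81/17, -124/17, -379/17]
R4 ← R4 − (4/17)·R2: [0, 0, 276/17, 156/17, 8/17, -1012/17]
R4 ← R4 − (46)·R3: [0, 0, 0, -210, 336, 966]
The echelon form has 4 nonzero rows, and every pivot lies in the first 5 columns, so rank(T) = rank([T|b]) = 4.
The system is consistent.

yes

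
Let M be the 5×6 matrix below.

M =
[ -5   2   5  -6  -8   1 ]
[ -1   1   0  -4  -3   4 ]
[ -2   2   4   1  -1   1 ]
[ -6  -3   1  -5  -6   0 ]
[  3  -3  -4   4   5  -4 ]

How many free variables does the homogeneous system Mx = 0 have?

2

Row reduce to echelon form.
R2 ← R2 − (1/5)·R1: [0, 3/5, -1, -14/5, -7/5, 19/5]
R3 ← R3 − (2/5)·R1: [0, 6/5, 2, 17/5, 11/5, 3/5]
R4 ← R4 − (6/5)·R1: [0, -27/5, -5, 11/5, 18/5, -6/5]
R5 ← R5 + (3/5)·R1: [0, -9/5, -1, 2/5, 1/5, -17/5]
R3 ← R3 − (2)·R2: [0, 0, 4, 9, 5, -7]
R4 ← R4 + (9)·R2: [0, 0, -14, -23, -9, 33]
R5 ← R5 + (3)·R2: [0, 0, -4, -8, -4, 8]
R4 ← R4 + (7/2)·R3: [0, 0, 0, 17/2, 17/2, 17/2]
R5 ← R5 + R3: [0, 0, 0, 1, 1, 1]
R5 ← R5 − (2/17)·R4: [0, 0, 0, 0, 0, 0]
4 nonzero rows, so rank(M) = 4.
M has 6 columns; by rank–nullity, nullity = 6 − 4 = 2.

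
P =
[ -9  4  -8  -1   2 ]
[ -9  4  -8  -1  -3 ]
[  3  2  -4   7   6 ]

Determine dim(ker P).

2

Row reduce to echelon form.
R2 ← R2 − R1: [0, 0, 0, 0, -5]
R3 ← R3 + (1/3)·R1: [0, 10/3, -20/3, 20/3, 20/3]
Swap R2 ↔ R3
3 nonzero rows, so rank(P) = 3.
P has 5 columns; by rank–nullity, nullity = 5 − 3 = 2.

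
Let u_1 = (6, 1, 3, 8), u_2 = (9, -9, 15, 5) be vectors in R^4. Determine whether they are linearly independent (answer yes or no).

yes

Form the matrix with these vectors as rows and row reduce.
R2 ← R2 − (3/2)·R1: [0, -21/2, 21/2, -7]
2 nonzero rows, so the 2 vectors span a space of dimension 2.
Since 2 = 2, the vectors are linearly independent.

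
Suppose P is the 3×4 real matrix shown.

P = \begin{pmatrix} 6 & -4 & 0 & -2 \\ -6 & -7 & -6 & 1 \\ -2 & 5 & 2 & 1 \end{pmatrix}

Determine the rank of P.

Row reduce to echelon form.
R2 ← R2 + R1: [0, -11, -6, -1]
R3 ← R3 + (1/3)·R1: [0, 11/3, 2, 1/3]
R3 ← R3 + (1/3)·R2: [0, 0, 0, 0]
Echelon form has 2 nonzero rows, so rank(P) = 2.

2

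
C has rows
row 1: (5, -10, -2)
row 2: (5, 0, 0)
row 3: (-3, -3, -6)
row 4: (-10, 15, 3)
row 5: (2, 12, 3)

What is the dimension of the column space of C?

3

Row reduce to echelon form.
R2 ← R2 − R1: [0, 10, 2]
R3 ← R3 + (3/5)·R1: [0, -9, -36/5]
R4 ← R4 + (2)·R1: [0, -5, -1]
R5 ← R5 − (2/5)·R1: [0, 16, 19/5]
R3 ← R3 + (9/10)·R2: [0, 0, -27/5]
R4 ← R4 + (1/2)·R2: [0, 0, 0]
R5 ← R5 − (8/5)·R2: [0, 0, 3/5]
R5 ← R5 + (1/9)·R3: [0, 0, 0]
Echelon form has 3 nonzero rows, so rank(C) = 3.
The column space has dimension equal to the rank: 3.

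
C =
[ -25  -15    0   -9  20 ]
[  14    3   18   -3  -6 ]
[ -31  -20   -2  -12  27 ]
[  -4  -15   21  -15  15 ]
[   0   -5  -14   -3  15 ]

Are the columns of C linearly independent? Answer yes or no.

Row reduce C to echelon form.
R2 ← R2 + (14/25)·R1: [0, -27/5, 18, -201/25, 26/5]
R3 ← R3 − (31/25)·R1: [0, -7/5, -2, -21/25, 11/5]
R4 ← R4 − (4/25)·R1: [0, -63/5, 21, -339/25, 59/5]
R3 ← R3 − (7/27)·R2: [0, 0, -20/3, 56/45, 23/27]
R4 ← R4 − (7/3)·R2: [0, 0, -21, 26/5, -1/3]
R5 ← R5 − (25/27)·R2: [0, 0, -92/3, 40/9, 275/27]
R4 ← R4 − (63/20)·R3: [0, 0, 0, 32/25, -181/60]
R5 ← R5 − (23/5)·R3: [0, 0, 0, -32/25, 94/15]
R5 ← R5 + R4: [0, 0, 0, 0, 13/4]
5 pivots among 5 columns.
Every column is a pivot column, so the columns are linearly independent.

yes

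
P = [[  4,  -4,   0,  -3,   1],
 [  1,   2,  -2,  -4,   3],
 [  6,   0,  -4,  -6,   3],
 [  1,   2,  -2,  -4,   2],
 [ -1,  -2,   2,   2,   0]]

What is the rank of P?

4

Row reduce to echelon form.
R2 ← R2 − (1/4)·R1: [0, 3, -2, -13/4, 11/4]
R3 ← R3 − (3/2)·R1: [0, 6, -4, -3/2, 3/2]
R4 ← R4 − (1/4)·R1: [0, 3, -2, -13/4, 7/4]
R5 ← R5 + (1/4)·R1: [0, -3, 2, 5/4, 1/4]
R3 ← R3 − (2)·R2: [0, 0, 0, 5, -4]
R4 ← R4 − R2: [0, 0, 0, 0, -1]
R5 ← R5 + R2: [0, 0, 0, -2, 3]
R5 ← R5 + (2/5)·R3: [0, 0, 0, 0, 7/5]
R5 ← R5 + (7/5)·R4: [0, 0, 0, 0, 0]
Echelon form has 4 nonzero rows, so rank(P) = 4.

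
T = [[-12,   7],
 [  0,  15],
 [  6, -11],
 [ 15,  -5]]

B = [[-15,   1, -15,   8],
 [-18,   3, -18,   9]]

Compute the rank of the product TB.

2

First compute TB:
[[ 54,   9,  54, -33],
 [-270,  45, -270, 135],
 [108, -27, 108, -51],
 [-135,   0, -135,  75]]
Now row reduce the product.
R2 ← R2 + (5)·R1: [0, 90, 0, -30]
R3 ← R3 − (2)·R1: [0, -45, 0, 15]
R4 ← R4 + (5/2)·R1: [0, 45/2, 0, -15/2]
R3 ← R3 + (1/2)·R2: [0, 0, 0, 0]
R4 ← R4 − (1/4)·R2: [0, 0, 0, 0]
2 nonzero rows, so rank(TB) = 2.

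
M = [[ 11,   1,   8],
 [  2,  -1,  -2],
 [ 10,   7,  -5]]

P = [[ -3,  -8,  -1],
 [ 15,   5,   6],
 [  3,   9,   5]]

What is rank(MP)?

First compute MP:
[[  6, -11,  35],
 [-27, -39, -18],
 [ 60, -90,   7]]
Now row reduce the product.
R2 ← R2 + (9/2)·R1: [0, -177/2, 279/2]
R3 ← R3 − (10)·R1: [0, 20, -343]
R3 ← R3 + (40/177)·R2: [0, 0, -18377/59]
3 nonzero rows, so rank(MP) = 3.

3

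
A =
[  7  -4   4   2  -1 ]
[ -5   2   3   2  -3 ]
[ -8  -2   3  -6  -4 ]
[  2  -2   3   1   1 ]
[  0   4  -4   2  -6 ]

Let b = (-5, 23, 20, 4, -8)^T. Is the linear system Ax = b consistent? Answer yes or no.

yes

Row reduce the augmented matrix [A | b].
R2 ← R2 + (5/7)·R1: [0, -6/7, 41/7, 24/7, -26/7, 136/7]
R3 ← R3 + (8/7)·R1: [0, -46/7, 53/7, -26/7, -36/7, 100/7]
R4 ← R4 − (2/7)·R1: [0, -6/7, 13/7, 3/7, 9/7, 38/7]
R3 ← R3 − (23/3)·R2: [0, 0, -112/3, -30, 70/3, -404/3]
R4 ← R4 − R2: [0, 0, -4, -3, 5, -14]
R5 ← R5 + (14/3)·R2: [0, 0, 70/3, 18, -70/3, 248/3]
R4 ← R4 − (3/28)·R3: [0, 0, 0, 3/14, 5/2, 3/7]
R5 ← R5 + (5/8)·R3: [0, 0, 0, -3/4, -35/4, -3/2]
R5 ← R5 + (7/2)·R4: [0, 0, 0, 0, 0, 0]
The echelon form has 4 nonzero rows, and every pivot lies in the first 5 columns, so rank(A) = rank([A|b]) = 4.
The system is consistent.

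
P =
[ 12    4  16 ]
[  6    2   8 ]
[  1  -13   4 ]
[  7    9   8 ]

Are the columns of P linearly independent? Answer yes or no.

Row reduce P to echelon form.
R2 ← R2 − (1/2)·R1: [0, 0, 0]
R3 ← R3 − (1/12)·R1: [0, -40/3, 8/3]
R4 ← R4 − (7/12)·R1: [0, 20/3, -4/3]
Swap R2 ↔ R3
R4 ← R4 + (1/2)·R2: [0, 0, 0]
2 pivots among 3 columns.
Only 2 < 3 pivot columns, so the columns are linearly dependent.

no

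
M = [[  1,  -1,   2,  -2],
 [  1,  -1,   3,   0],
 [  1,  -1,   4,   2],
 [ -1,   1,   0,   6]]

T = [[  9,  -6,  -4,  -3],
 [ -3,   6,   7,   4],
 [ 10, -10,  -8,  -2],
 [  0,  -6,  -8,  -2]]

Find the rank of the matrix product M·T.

2

First compute MT:
[[ 32, -20, -11,  -7],
 [ 42, -42, -35, -13],
 [ 52, -64, -59, -19],
 [-12, -24, -37,  -5]]
Now row reduce the product.
R2 ← R2 − (21/16)·R1: [0, -63/4, -329/16, -61/16]
R3 ← R3 − (13/8)·R1: [0, -63/2, -329/8, -61/8]
R4 ← R4 + (3/8)·R1: [0, -63/2, -329/8, -61/8]
R3 ← R3 − (2)·R2: [0, 0, 0, 0]
R4 ← R4 − (2)·R2: [0, 0, 0, 0]
2 nonzero rows, so rank(MT) = 2.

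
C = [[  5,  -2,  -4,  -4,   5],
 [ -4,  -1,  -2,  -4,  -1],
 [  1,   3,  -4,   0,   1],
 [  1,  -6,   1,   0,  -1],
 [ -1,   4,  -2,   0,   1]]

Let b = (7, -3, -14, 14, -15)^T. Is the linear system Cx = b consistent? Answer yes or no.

yes

Row reduce the augmented matrix [C | b].
R2 ← R2 + (4/5)·R1: [0, -13/5, -26/5, -36/5, 3, 13/5]
R3 ← R3 − (1/5)·R1: [0, 17/5, -16/5, 4/5, 0, -77/5]
R4 ← R4 − (1/5)·R1: [0, -28/5, 9/5, 4/5, -2, 63/5]
R5 ← R5 + (1/5)·R1: [0, 18/5, -14/5, -4/5, 2, -68/5]
R3 ← R3 + (17/13)·R2: [0, 0, -10, -112/13, 51/13, -12]
R4 ← R4 − (28/13)·R2: [0, 0, 13, 212/13, -110/13, 7]
R5 ← R5 + (18/13)·R2: [0, 0, -10, -140/13, 80/13, -10]
R4 ← R4 + (13/10)·R3: [0, 0, 0, 332/65, -437/130, -43/5]
R5 ← R5 − R3: [0, 0, 0, -28/13, 29/13, 2]
R5 ← R5 + (35/83)·R4: [0, 0, 0, 0, 135/166, -135/83]
The echelon form has 5 nonzero rows, and every pivot lies in the first 5 columns, so rank(C) = rank([C|b]) = 5.
The system is consistent.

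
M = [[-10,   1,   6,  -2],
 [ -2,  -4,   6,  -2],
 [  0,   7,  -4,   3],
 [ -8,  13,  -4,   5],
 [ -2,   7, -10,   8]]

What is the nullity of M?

0

Row reduce to echelon form.
R2 ← R2 − (1/5)·R1: [0, -21/5, 24/5, -8/5]
R4 ← R4 − (4/5)·R1: [0, 61/5, -44/5, 33/5]
R5 ← R5 − (1/5)·R1: [0, 34/5, -56/5, 42/5]
R3 ← R3 + (5/3)·R2: [0, 0, 4, 1/3]
R4 ← R4 + (61/21)·R2: [0, 0, 36/7, 41/21]
R5 ← R5 + (34/21)·R2: [0, 0, -24/7, 122/21]
R4 ← R4 − (9/7)·R3: [0, 0, 0, 32/21]
R5 ← R5 + (6/7)·R3: [0, 0, 0, 128/21]
R5 ← R5 − (4)·R4: [0, 0, 0, 0]
4 nonzero rows, so rank(M) = 4.
M has 4 columns; by rank–nullity, nullity = 4 − 4 = 0.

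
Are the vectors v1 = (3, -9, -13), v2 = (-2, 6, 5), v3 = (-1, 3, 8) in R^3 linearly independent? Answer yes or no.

no

Form the matrix with these vectors as rows and row reduce.
R2 ← R2 + (2/3)·R1: [0, 0, -11/3]
R3 ← R3 + (1/3)·R1: [0, 0, 11/3]
R3 ← R3 + R2: [0, 0, 0]
2 nonzero rows, so the 3 vectors span a space of dimension 2.
Since 2 < 3, the vectors are linearly dependent.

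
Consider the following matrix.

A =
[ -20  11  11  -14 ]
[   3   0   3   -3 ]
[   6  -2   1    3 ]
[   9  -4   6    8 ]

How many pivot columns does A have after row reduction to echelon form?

Row reduce to echelon form.
R2 ← R2 + (3/20)·R1: [0, 33/20, 93/20, -51/10]
R3 ← R3 + (3/10)·R1: [0, 13/10, 43/10, -6/5]
R4 ← R4 + (9/20)·R1: [0, 19/20, 219/20, 17/10]
R3 ← R3 − (26/33)·R2: [0, 0, 7/11, 31/11]
R4 ← R4 − (19/33)·R2: [0, 0, 91/11, 51/11]
R4 ← R4 − (13)·R3: [0, 0, 0, -32]
Echelon form has 4 nonzero rows, so rank(A) = 4.
Each nonzero row contributes one pivot column: 4 pivot columns.

4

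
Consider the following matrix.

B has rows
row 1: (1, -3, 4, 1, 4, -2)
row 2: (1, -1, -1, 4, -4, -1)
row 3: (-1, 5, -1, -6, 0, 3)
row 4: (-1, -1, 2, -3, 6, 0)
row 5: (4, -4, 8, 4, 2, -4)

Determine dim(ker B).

Row reduce to echelon form.
R2 ← R2 − R1: [0, 2, -5, 3, -8, 1]
R3 ← R3 + R1: [0, 2, 3, -5, 4, 1]
R4 ← R4 + R1: [0, -4, 6, -2, 10, -2]
R5 ← R5 − (4)·R1: [0, 8, -8, 0, -14, 4]
R3 ← R3 − R2: [0, 0, 8, -8, 12, 0]
R4 ← R4 + (2)·R2: [0, 0, -4, 4, -6, 0]
R5 ← R5 − (4)·R2: [0, 0, 12, -12, 18, 0]
R4 ← R4 + (1/2)·R3: [0, 0, 0, 0, 0, 0]
R5 ← R5 − (3/2)·R3: [0, 0, 0, 0, 0, 0]
3 nonzero rows, so rank(B) = 3.
B has 6 columns; by rank–nullity, nullity = 6 − 3 = 3.

3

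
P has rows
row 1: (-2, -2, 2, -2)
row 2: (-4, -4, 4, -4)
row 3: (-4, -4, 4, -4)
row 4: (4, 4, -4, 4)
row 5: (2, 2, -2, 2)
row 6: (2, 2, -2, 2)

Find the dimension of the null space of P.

Row reduce to echelon form.
R2 ← R2 − (2)·R1: [0, 0, 0, 0]
R3 ← R3 − (2)·R1: [0, 0, 0, 0]
R4 ← R4 + (2)·R1: [0, 0, 0, 0]
R5 ← R5 + R1: [0, 0, 0, 0]
R6 ← R6 + R1: [0, 0, 0, 0]
1 nonzero row, so rank(P) = 1.
P has 4 columns; by rank–nullity, nullity = 4 − 1 = 3.

3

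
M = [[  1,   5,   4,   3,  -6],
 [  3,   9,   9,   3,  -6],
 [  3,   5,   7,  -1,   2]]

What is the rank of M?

Row reduce to echelon form.
R2 ← R2 − (3)·R1: [0, -6, -3, -6, 12]
R3 ← R3 − (3)·R1: [0, -10, -5, -10, 20]
R3 ← R3 − (5/3)·R2: [0, 0, 0, 0, 0]
Echelon form has 2 nonzero rows, so rank(M) = 2.

2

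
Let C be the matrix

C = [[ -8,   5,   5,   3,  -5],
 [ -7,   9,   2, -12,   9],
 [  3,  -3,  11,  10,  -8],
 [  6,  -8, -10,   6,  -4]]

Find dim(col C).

Row reduce to echelon form.
R2 ← R2 − (7/8)·R1: [0, 37/8, -19/8, -117/8, 107/8]
R3 ← R3 + (3/8)·R1: [0, -9/8, 103/8, 89/8, -79/8]
R4 ← R4 + (3/4)·R1: [0, -17/4, -25/4, 33/4, -31/4]
R3 ← R3 + (9/37)·R2: [0, 0, 455/37, 280/37, -245/37]
R4 ← R4 + (34/37)·R2: [0, 0, -312/37, -192/37, 168/37]
R4 ← R4 + (24/35)·R3: [0, 0, 0, 0, 0]
Echelon form has 3 nonzero rows, so rank(C) = 3.
The column space has dimension equal to the rank: 3.

3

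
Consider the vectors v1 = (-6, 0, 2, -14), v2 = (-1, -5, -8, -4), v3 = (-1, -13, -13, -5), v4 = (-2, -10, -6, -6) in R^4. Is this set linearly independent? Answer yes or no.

Form the matrix with these vectors as rows and row reduce.
R2 ← R2 − (1/6)·R1: [0, -5, -25/3, -5/3]
R3 ← R3 − (1/6)·R1: [0, -13, -40/3, -8/3]
R4 ← R4 − (1/3)·R1: [0, -10, -20/3, -4/3]
R3 ← R3 − (13/5)·R2: [0, 0, 25/3, 5/3]
R4 ← R4 − (2)·R2: [0, 0, 10, 2]
R4 ← R4 − (6/5)·R3: [0, 0, 0, 0]
3 nonzero rows, so the 4 vectors span a space of dimension 3.
Since 3 < 4, the vectors are linearly dependent.

no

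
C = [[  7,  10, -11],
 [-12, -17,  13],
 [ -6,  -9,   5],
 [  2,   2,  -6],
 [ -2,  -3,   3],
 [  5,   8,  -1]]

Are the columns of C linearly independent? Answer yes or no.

yes

Row reduce C to echelon form.
R2 ← R2 + (12/7)·R1: [0, 1/7, -41/7]
R3 ← R3 + (6/7)·R1: [0, -3/7, -31/7]
R4 ← R4 − (2/7)·R1: [0, -6/7, -20/7]
R5 ← R5 + (2/7)·R1: [0, -1/7, -1/7]
R6 ← R6 − (5/7)·R1: [0, 6/7, 48/7]
R3 ← R3 + (3)·R2: [0, 0, -22]
R4 ← R4 + (6)·R2: [0, 0, -38]
R5 ← R5 + R2: [0, 0, -6]
R6 ← R6 − (6)·R2: [0, 0, 42]
R4 ← R4 − (19/11)·R3: [0, 0, 0]
R5 ← R5 − (3/11)·R3: [0, 0, 0]
R6 ← R6 + (21/11)·R3: [0, 0, 0]
3 pivots among 3 columns.
Every column is a pivot column, so the columns are linearly independent.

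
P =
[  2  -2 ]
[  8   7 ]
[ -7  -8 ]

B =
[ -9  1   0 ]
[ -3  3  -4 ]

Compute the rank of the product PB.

2

First compute PB:
[[-12,  -4,   8],
 [-93,  29, -28],
 [ 87, -31,  32]]
Now row reduce the product.
R2 ← R2 − (31/4)·R1: [0, 60, -90]
R3 ← R3 + (29/4)·R1: [0, -60, 90]
R3 ← R3 + R2: [0, 0, 0]
2 nonzero rows, so rank(PB) = 2.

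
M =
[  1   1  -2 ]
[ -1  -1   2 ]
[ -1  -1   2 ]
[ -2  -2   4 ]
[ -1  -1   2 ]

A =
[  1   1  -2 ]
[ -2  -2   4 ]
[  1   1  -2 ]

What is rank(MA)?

1

First compute MA:
[[ -3,  -3,   6],
 [  3,   3,  -6],
 [  3,   3,  -6],
 [  6,   6, -12],
 [  3,   3,  -6]]
Now row reduce the product.
R2 ← R2 + R1: [0, 0, 0]
R3 ← R3 + R1: [0, 0, 0]
R4 ← R4 + (2)·R1: [0, 0, 0]
R5 ← R5 + R1: [0, 0, 0]
1 nonzero row, so rank(MA) = 1.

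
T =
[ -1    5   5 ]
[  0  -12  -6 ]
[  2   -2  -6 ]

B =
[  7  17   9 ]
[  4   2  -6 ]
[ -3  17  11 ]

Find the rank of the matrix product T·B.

First compute TB:
[[ -2,  78,  16],
 [-30, -126,   6],
 [ 24, -72, -36]]
Now row reduce the product.
R2 ← R2 − (15)·R1: [0, -1296, -234]
R3 ← R3 + (12)·R1: [0, 864, 156]
R3 ← R3 + (2/3)·R2: [0, 0, 0]
2 nonzero rows, so rank(TB) = 2.

2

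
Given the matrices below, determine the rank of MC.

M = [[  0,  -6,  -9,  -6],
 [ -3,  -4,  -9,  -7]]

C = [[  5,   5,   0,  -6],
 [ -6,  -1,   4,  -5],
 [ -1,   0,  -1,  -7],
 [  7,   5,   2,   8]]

First compute MC:
[[  3, -24, -27,  45],
 [-31, -46, -21,  45]]
Now row reduce the product.
R2 ← R2 + (31/3)·R1: [0, -294, -300, 510]
2 nonzero rows, so rank(MC) = 2.

2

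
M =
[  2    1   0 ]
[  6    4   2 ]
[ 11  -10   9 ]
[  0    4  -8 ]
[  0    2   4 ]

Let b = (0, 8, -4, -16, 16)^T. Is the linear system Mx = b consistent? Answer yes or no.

yes

Row reduce the augmented matrix [M | b].
R2 ← R2 − (3)·R1: [0, 1, 2, 8]
R3 ← R3 − (11/2)·R1: [0, -31/2, 9, -4]
R3 ← R3 + (31/2)·R2: [0, 0, 40, 120]
R4 ← R4 − (4)·R2: [0, 0, -16, -48]
R5 ← R5 − (2)·R2: [0, 0, 0, 0]
R4 ← R4 + (2/5)·R3: [0, 0, 0, 0]
The echelon form has 3 nonzero rows, and every pivot lies in the first 3 columns, so rank(M) = rank([M|b]) = 3.
The system is consistent.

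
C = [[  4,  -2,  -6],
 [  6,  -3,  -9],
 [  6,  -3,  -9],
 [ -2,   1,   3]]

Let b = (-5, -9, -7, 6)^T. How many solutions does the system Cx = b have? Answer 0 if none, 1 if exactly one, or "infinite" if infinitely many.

0

Row reduce the augmented matrix [C | b].
R2 ← R2 − (3/2)·R1: [0, 0, 0, -3/2]
R3 ← R3 − (3/2)·R1: [0, 0, 0, 1/2]
R4 ← R4 + (1/2)·R1: [0, 0, 0, 7/2]
R3 ← R3 + (1/3)·R2: [0, 0, 0, 0]
R4 ← R4 + (7/3)·R2: [0, 0, 0, 0]
The echelon form has 2 nonzero rows; the last pivot sits in the augmented column, so rank(C) = 1 but rank([C|b]) = 2.
Since the ranks differ, the system is inconsistent.
It has no solutions.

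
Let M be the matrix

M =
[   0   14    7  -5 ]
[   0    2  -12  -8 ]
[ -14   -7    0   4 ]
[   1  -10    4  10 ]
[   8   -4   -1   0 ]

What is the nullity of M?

0

Row reduce to echelon form.
Swap R1 ↔ R3
R4 ← R4 + (1/14)·R1: [0, -21/2, 4, 72/7]
R5 ← R5 + (4/7)·R1: [0, -8, -1, 16/7]
R3 ← R3 − (7)·R2: [0, 0, 91, 51]
R4 ← R4 + (21/4)·R2: [0, 0, -59, -222/7]
R5 ← R5 + (4)·R2: [0, 0, -49, -208/7]
R4 ← R4 + (59/91)·R3: [0, 0, 0, 123/91]
R5 ← R5 + (7/13)·R3: [0, 0, 0, -205/91]
R5 ← R5 + (5/3)·R4: [0, 0, 0, 0]
4 nonzero rows, so rank(M) = 4.
M has 4 columns; by rank–nullity, nullity = 4 − 4 = 0.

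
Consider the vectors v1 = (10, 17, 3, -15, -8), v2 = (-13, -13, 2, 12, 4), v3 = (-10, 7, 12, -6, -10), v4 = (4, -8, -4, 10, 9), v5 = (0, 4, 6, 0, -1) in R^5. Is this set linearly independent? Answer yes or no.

no

Form the matrix with these vectors as rows and row reduce.
R2 ← R2 + (13/10)·R1: [0, 91/10, 59/10, -15/2, -32/5]
R3 ← R3 + R1: [0, 24, 15, -21, -18]
R4 ← R4 − (2/5)·R1: [0, -74/5, -26/5, 16, 61/5]
R3 ← R3 − (240/91)·R2: [0, 0, -51/91, -111/91, -102/91]
R4 ← R4 + (148/91)·R2: [0, 0, 400/91, 346/91, 163/91]
R5 ← R5 − (40/91)·R2: [0, 0, 310/91, 300/91, 165/91]
R4 ← R4 + (400/51)·R3: [0, 0, 0, -98/17, -7]
R5 ← R5 + (310/51)·R3: [0, 0, 0, -70/17, -5]
R5 ← R5 − (5/7)·R4: [0, 0, 0, 0, 0]
4 nonzero rows, so the 5 vectors span a space of dimension 4.
Since 4 < 5, the vectors are linearly dependent.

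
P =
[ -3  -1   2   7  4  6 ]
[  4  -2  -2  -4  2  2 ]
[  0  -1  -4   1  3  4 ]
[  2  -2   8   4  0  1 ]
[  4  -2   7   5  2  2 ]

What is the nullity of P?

Row reduce to echelon form.
R2 ← R2 + (4/3)·R1: [0, -10/3, 2/3, 16/3, 22/3, 10]
R4 ← R4 + (2/3)·R1: [0, -8/3, 28/3, 26/3, 8/3, 5]
R5 ← R5 + (4/3)·R1: [0, -10/3, 29/3, 43/3, 22/3, 10]
R3 ← R3 − (3/10)·R2: [0, 0, -21/5, -3/5, 4/5, 1]
R4 ← R4 − (4/5)·R2: [0, 0, 44/5, 22/5, -16/5, -3]
R5 ← R5 − R2: [0, 0, 9, 9, 0, 0]
R4 ← R4 + (44/21)·R3: [0, 0, 0, 22/7, -32/21, -19/21]
R5 ← R5 + (15/7)·R3: [0, 0, 0, 54/7, 12/7, 15/7]
R5 ← R5 − (27/11)·R4: [0, 0, 0, 0, 60/11, 48/11]
5 nonzero rows, so rank(P) = 5.
P has 6 columns; by rank–nullity, nullity = 6 − 5 = 1.

1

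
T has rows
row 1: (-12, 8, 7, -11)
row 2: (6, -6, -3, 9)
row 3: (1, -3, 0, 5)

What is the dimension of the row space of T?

Row reduce to echelon form.
R2 ← R2 + (1/2)·R1: [0, -2, 1/2, 7/2]
R3 ← R3 + (1/12)·R1: [0, -7/3, 7/12, 49/12]
R3 ← R3 − (7/6)·R2: [0, 0, 0, 0]
Echelon form has 2 nonzero rows, so rank(T) = 2.
The row space has dimension equal to the rank: 2.

2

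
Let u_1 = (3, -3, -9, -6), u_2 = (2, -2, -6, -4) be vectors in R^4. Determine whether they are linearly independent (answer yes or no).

no

Form the matrix with these vectors as rows and row reduce.
R2 ← R2 − (2/3)·R1: [0, 0, 0, 0]
1 nonzero row, so the 2 vectors span a space of dimension 1.
Since 1 < 2, the vectors are linearly dependent.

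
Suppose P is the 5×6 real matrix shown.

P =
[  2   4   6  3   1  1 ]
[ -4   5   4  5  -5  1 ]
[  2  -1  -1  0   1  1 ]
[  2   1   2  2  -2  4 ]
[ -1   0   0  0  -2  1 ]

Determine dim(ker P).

Row reduce to echelon form.
R2 ← R2 + (2)·R1: [0, 13, 16, 11, -3, 3]
R3 ← R3 − R1: [0, -5, -7, -3, 0, 0]
R4 ← R4 − R1: [0, -3, -4, -1, -3, 3]
R5 ← R5 + (1/2)·R1: [0, 2, 3, 3/2, -3/2, 3/2]
R3 ← R3 + (5/13)·R2: [0, 0, -11/13, 16/13, -15/13, 15/13]
R4 ← R4 + (3/13)·R2: [0, 0, -4/13, 20/13, -48/13, 48/13]
R5 ← R5 − (2/13)·R2: [0, 0, 7/13, -5/26, -27/26, 27/26]
R4 ← R4 − (4/11)·R3: [0, 0, 0, 12/11, -36/11, 36/11]
R5 ← R5 + (7/11)·R3: [0, 0, 0, 13/22, -39/22, 39/22]
R5 ← R5 − (13/24)·R4: [0, 0, 0, 0, 0, 0]
4 nonzero rows, so rank(P) = 4.
P has 6 columns; by rank–nullity, nullity = 6 − 4 = 2.

2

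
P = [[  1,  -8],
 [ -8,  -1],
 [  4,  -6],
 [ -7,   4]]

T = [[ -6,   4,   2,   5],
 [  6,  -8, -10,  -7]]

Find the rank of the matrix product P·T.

2

First compute PT:
[[-54,  68,  82,  61],
 [ 42, -24,  -6, -33],
 [-60,  64,  68,  62],
 [ 66, -60, -54, -63]]
Now row reduce the product.
R2 ← R2 + (7/9)·R1: [0, 260/9, 520/9, 130/9]
R3 ← R3 − (10/9)·R1: [0, -104/9, -208/9, -52/9]
R4 ← R4 + (11/9)·R1: [0, 208/9, 416/9, 104/9]
R3 ← R3 + (2/5)·R2: [0, 0, 0, 0]
R4 ← R4 − (4/5)·R2: [0, 0, 0, 0]
2 nonzero rows, so rank(PT) = 2.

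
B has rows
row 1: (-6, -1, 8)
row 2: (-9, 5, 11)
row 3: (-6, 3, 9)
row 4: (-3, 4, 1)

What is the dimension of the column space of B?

Row reduce to echelon form.
R2 ← R2 − (3/2)·R1: [0, 13/2, -1]
R3 ← R3 − R1: [0, 4, 1]
R4 ← R4 − (1/2)·R1: [0, 9/2, -3]
R3 ← R3 − (8/13)·R2: [0, 0, 21/13]
R4 ← R4 − (9/13)·R2: [0, 0, -30/13]
R4 ← R4 + (10/7)·R3: [0, 0, 0]
Echelon form has 3 nonzero rows, so rank(B) = 3.
The column space has dimension equal to the rank: 3.

3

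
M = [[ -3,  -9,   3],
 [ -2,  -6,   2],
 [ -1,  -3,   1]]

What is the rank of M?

Row reduce to echelon form.
R2 ← R2 − (2/3)·R1: [0, 0, 0]
R3 ← R3 − (1/3)·R1: [0, 0, 0]
Echelon form has 1 nonzero row, so rank(M) = 1.

1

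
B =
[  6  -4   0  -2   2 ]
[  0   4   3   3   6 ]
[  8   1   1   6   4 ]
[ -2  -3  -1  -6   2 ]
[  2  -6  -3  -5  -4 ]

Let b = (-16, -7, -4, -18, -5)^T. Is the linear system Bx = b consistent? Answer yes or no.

Row reduce the augmented matrix [B | b].
R3 ← R3 − (4/3)·R1: [0, 19/3, 1, 26/3, 4/3, 52/3]
R4 ← R4 + (1/3)·R1: [0, -13/3, -1, -20/3, 8/3, -70/3]
R5 ← R5 − (1/3)·R1: [0, -14/3, -3, -13/3, -14/3, 1/3]
R3 ← R3 − (19/12)·R2: [0, 0, -15/4, 47/12, -49/6, 341/12]
R4 ← R4 + (13/12)·R2: [0, 0, 9/4, -41/12, 55/6, -371/12]
R5 ← R5 + (7/6)·R2: [0, 0, 1/2, -5/6, 7/3, -47/6]
R4 ← R4 + (3/5)·R3: [0, 0, 0, -16/15, 64/15, -208/15]
R5 ← R5 + (2/15)·R3: [0, 0, 0, -14/45, 56/45, -182/45]
R5 ← R5 − (7/24)·R4: [0, 0, 0, 0, 0, 0]
The echelon form has 4 nonzero rows, and every pivot lies in the first 5 columns, so rank(B) = rank([B|b]) = 4.
The system is consistent.

yes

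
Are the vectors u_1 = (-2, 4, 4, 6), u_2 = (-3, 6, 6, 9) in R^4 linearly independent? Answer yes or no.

Form the matrix with these vectors as rows and row reduce.
R2 ← R2 − (3/2)·R1: [0, 0, 0, 0]
1 nonzero row, so the 2 vectors span a space of dimension 1.
Since 1 < 2, the vectors are linearly dependent.

no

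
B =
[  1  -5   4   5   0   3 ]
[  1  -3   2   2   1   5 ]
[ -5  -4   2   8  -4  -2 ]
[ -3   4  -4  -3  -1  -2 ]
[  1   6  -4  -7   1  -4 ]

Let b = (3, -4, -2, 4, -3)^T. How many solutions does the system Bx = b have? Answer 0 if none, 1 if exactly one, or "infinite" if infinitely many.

Row reduce the augmented matrix [B | b].
R2 ← R2 − R1: [0, 2, -2, -3, 1, 2, -7]
R3 ← R3 + (5)·R1: [0, -29, 22, 33, -4, 13, 13]
R4 ← R4 + (3)·R1: [0, -11, 8, 12, -1, 7, 13]
R5 ← R5 − R1: [0, 11, -8, -12, 1, -7, -6]
R3 ← R3 + (29/2)·R2: [0, 0, -7, -21/2, 21/2, 42, -177/2]
R4 ← R4 + (11/2)·R2: [0, 0, -3, -9/2, 9/2, 18, -51/2]
R5 ← R5 − (11/2)·R2: [0, 0, 3, 9/2, -9/2, -18, 65/2]
R4 ← R4 − (3/7)·R3: [0, 0, 0, 0, 0, 0, 87/7]
R5 ← R5 + (3/7)·R3: [0, 0, 0, 0, 0, 0, -38/7]
R5 ← R5 + (38/87)·R4: [0, 0, 0, 0, 0, 0, 0]
The echelon form has 4 nonzero rows; the last pivot sits in the augmented column, so rank(B) = 3 but rank([B|b]) = 4.
Since the ranks differ, the system is inconsistent.
It has no solutions.

0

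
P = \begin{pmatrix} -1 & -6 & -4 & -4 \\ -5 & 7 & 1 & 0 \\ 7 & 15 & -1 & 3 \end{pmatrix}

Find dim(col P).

3

Row reduce to echelon form.
R2 ← R2 − (5)·R1: [0, 37, 21, 20]
R3 ← R3 + (7)·R1: [0, -27, -29, -25]
R3 ← R3 + (27/37)·R2: [0, 0, -506/37, -385/37]
Echelon form has 3 nonzero rows, so rank(P) = 3.
The column space has dimension equal to the rank: 3.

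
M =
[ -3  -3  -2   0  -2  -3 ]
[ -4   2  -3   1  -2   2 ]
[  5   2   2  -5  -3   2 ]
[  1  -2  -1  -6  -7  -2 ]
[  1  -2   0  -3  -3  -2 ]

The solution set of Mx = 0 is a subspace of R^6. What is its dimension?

3

Row reduce to echelon form.
R2 ← R2 − (4/3)·R1: [0, 6, -1/3, 1, 2/3, 6]
R3 ← R3 + (5/3)·R1: [0, -3, -4/3, -5, -19/3, -3]
R4 ← R4 + (1/3)·R1: [0, -3, -5/3, -6, -23/3, -3]
R5 ← R5 + (1/3)·R1: [0, -3, -2/3, -3, -11/3, -3]
R3 ← R3 + (1/2)·R2: [0, 0, -3/2, -9/2, -6, 0]
R4 ← R4 + (1/2)·R2: [0, 0, -11/6, -11/2, -22/3, 0]
R5 ← R5 + (1/2)·R2: [0, 0, -5/6, -5/2, -10/3, 0]
R4 ← R4 − (11/9)·R3: [0, 0, 0, 0, 0, 0]
R5 ← R5 − (5/9)·R3: [0, 0, 0, 0, 0, 0]
3 nonzero rows, so rank(M) = 3.
M has 6 columns; by rank–nullity, nullity = 6 − 3 = 3.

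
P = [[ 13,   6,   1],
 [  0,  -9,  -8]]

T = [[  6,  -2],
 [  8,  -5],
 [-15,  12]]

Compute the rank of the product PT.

First compute PT:
[[111, -44],
 [ 48, -51]]
Now row reduce the product.
R2 ← R2 − (16/37)·R1: [0, -1183/37]
2 nonzero rows, so rank(PT) = 2.

2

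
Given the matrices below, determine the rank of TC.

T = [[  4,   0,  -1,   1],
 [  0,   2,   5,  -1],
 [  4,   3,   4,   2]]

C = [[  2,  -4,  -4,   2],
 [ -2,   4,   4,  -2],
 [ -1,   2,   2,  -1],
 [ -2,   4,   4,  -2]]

First compute TC:
[[  7, -14, -14,   7],
 [ -7,  14,  14,  -7],
 [ -6,  12,  12,  -6]]
Now row reduce the product.
R2 ← R2 + R1: [0, 0, 0, 0]
R3 ← R3 + (6/7)·R1: [0, 0, 0, 0]
1 nonzero row, so rank(TC) = 1.

1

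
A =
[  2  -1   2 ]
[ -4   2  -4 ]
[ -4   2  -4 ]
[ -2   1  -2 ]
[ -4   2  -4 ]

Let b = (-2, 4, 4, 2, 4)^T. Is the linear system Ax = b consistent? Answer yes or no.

Row reduce the augmented matrix [A | b].
R2 ← R2 + (2)·R1: [0, 0, 0, 0]
R3 ← R3 + (2)·R1: [0, 0, 0, 0]
R4 ← R4 + R1: [0, 0, 0, 0]
R5 ← R5 + (2)·R1: [0, 0, 0, 0]
The echelon form has 1 nonzero rows, and every pivot lies in the first 3 columns, so rank(A) = rank([A|b]) = 1.
The system is consistent.

yes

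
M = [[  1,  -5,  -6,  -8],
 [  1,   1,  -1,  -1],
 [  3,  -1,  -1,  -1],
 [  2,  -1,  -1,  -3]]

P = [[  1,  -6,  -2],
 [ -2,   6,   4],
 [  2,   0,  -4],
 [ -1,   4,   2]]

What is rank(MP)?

First compute MP:
[[  7, -68, -14],
 [ -2,  -4,   4],
 [  4, -28,  -8],
 [  5, -30, -10]]
Now row reduce the product.
R2 ← R2 + (2/7)·R1: [0, -164/7, 0]
R3 ← R3 − (4/7)·R1: [0, 76/7, 0]
R4 ← R4 − (5/7)·R1: [0, 130/7, 0]
R3 ← R3 + (19/41)·R2: [0, 0, 0]
R4 ← R4 + (65/82)·R2: [0, 0, 0]
2 nonzero rows, so rank(MP) = 2.

2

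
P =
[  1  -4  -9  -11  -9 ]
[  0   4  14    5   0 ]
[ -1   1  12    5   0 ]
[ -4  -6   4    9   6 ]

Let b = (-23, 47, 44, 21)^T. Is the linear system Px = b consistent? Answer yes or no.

yes

Row reduce the augmented matrix [P | b].
R3 ← R3 + R1: [0, -3, 3, -6, -9, 21]
R4 ← R4 + (4)·R1: [0, -22, -32, -35, -30, -71]
R3 ← R3 + (3/4)·R2: [0, 0, 27/2, -9/4, -9, 225/4]
R4 ← R4 + (11/2)·R2: [0, 0, 45, -15/2, -30, 375/2]
R4 ← R4 − (10/3)·R3: [0, 0, 0, 0, 0, 0]
The echelon form has 3 nonzero rows, and every pivot lies in the first 5 columns, so rank(P) = rank([P|b]) = 3.
The system is consistent.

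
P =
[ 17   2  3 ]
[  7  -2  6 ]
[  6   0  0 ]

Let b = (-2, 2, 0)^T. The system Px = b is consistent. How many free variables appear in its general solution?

Row reduce the augmented matrix [P | b].
R2 ← R2 − (7/17)·R1: [0, -48/17, 81/17, 48/17]
R3 ← R3 − (6/17)·R1: [0, -12/17, -18/17, 12/17]
R3 ← R3 − (1/4)·R2: [0, 0, -9/4, 0]
The echelon form has 3 nonzero rows, and every pivot lies in the first 3 columns, so rank(P) = rank([P|b]) = 3.
The system is consistent.
Free variables = (unknowns) − (rank) = 3 − 3 = 0.

0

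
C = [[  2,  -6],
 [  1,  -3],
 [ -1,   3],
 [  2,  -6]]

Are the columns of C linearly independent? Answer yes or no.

no

Row reduce C to echelon form.
R2 ← R2 − (1/2)·R1: [0, 0]
R3 ← R3 + (1/2)·R1: [0, 0]
R4 ← R4 − R1: [0, 0]
1 pivot among 2 columns.
Only 1 < 2 pivot columns, so the columns are linearly dependent.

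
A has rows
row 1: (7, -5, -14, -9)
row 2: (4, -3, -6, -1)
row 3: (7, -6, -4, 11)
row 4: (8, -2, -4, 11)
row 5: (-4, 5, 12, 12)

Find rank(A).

4

Row reduce to echelon form.
R2 ← R2 − (4/7)·R1: [0, -1/7, 2, 29/7]
R3 ← R3 − R1: [0, -1, 10, 20]
R4 ← R4 − (8/7)·R1: [0, 26/7, 12, 149/7]
R5 ← R5 + (4/7)·R1: [0, 15/7, 4, 48/7]
R3 ← R3 − (7)·R2: [0, 0, -4, -9]
R4 ← R4 + (26)·R2: [0, 0, 64, 129]
R5 ← R5 + (15)·R2: [0, 0, 34, 69]
R4 ← R4 + (16)·R3: [0, 0, 0, -15]
R5 ← R5 + (17/2)·R3: [0, 0, 0, -15/2]
R5 ← R5 − (1/2)·R4: [0, 0, 0, 0]
Echelon form has 4 nonzero rows, so rank(A) = 4.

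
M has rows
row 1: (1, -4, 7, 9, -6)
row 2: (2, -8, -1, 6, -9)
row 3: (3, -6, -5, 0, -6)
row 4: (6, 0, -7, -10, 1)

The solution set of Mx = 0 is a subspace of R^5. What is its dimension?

2

Row reduce to echelon form.
R2 ← R2 − (2)·R1: [0, 0, -15, -12, 3]
R3 ← R3 − (3)·R1: [0, 6, -26, -27, 12]
R4 ← R4 − (6)·R1: [0, 24, -49, -64, 37]
Swap R2 ↔ R3
R4 ← R4 − (4)·R2: [0, 0, 55, 44, -11]
R4 ← R4 + (11/3)·R3: [0, 0, 0, 0, 0]
3 nonzero rows, so rank(M) = 3.
M has 5 columns; by rank–nullity, nullity = 5 − 3 = 2.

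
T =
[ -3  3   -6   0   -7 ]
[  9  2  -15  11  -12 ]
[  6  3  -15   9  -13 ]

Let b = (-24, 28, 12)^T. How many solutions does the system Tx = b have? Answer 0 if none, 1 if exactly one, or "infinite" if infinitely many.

Row reduce the augmented matrix [T | b].
R2 ← R2 + (3)·R1: [0, 11, -33, 11, -33, -44]
R3 ← R3 + (2)·R1: [0, 9, -27, 9, -27, -36]
R3 ← R3 − (9/11)·R2: [0, 0, 0, 0, 0, 0]
The echelon form has 2 nonzero rows, and every pivot lies in the first 5 columns, so rank(T) = rank([T|b]) = 2.
The system is consistent.
rank = 2 < 5 unknowns, so there are infinitely many solutions.

infinite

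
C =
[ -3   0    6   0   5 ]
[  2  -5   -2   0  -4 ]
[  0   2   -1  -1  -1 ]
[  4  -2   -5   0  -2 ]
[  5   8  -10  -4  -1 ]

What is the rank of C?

5

Row reduce to echelon form.
R2 ← R2 + (2/3)·R1: [0, -5, 2, 0, -2/3]
R4 ← R4 + (4/3)·R1: [0, -2, 3, 0, 14/3]
R5 ← R5 + (5/3)·R1: [0, 8, 0, -4, 22/3]
R3 ← R3 + (2/5)·R2: [0, 0, -1/5, -1, -19/15]
R4 ← R4 − (2/5)·R2: [0, 0, 11/5, 0, 74/15]
R5 ← R5 + (8/5)·R2: [0, 0, 16/5, -4, 94/15]
R4 ← R4 + (11)·R3: [0, 0, 0, -11, -9]
R5 ← R5 + (16)·R3: [0, 0, 0, -20, -14]
R5 ← R5 − (20/11)·R4: [0, 0, 0, 0, 26/11]
Echelon form has 5 nonzero rows, so rank(C) = 5.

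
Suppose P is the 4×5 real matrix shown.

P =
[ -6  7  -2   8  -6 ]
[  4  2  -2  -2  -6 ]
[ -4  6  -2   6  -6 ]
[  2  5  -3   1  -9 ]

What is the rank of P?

Row reduce to echelon form.
R2 ← R2 + (2/3)·R1: [0, 20/3, -10/3, 10/3, -10]
R3 ← R3 − (2/3)·R1: [0, 4/3, -2/3, 2/3, -2]
R4 ← R4 + (1/3)·R1: [0, 22/3, -11/3, 11/3, -11]
R3 ← R3 − (1/5)·R2: [0, 0, 0, 0, 0]
R4 ← R4 − (11/10)·R2: [0, 0, 0, 0, 0]
Echelon form has 2 nonzero rows, so rank(P) = 2.

2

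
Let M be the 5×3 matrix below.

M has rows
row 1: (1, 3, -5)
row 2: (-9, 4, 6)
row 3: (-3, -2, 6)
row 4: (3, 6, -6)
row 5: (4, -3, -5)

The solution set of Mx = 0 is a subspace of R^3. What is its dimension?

0

Row reduce to echelon form.
R2 ← R2 + (9)·R1: [0, 31, -39]
R3 ← R3 + (3)·R1: [0, 7, -9]
R4 ← R4 − (3)·R1: [0, -3, 9]
R5 ← R5 − (4)·R1: [0, -15, 15]
R3 ← R3 − (7/31)·R2: [0, 0, -6/31]
R4 ← R4 + (3/31)·R2: [0, 0, 162/31]
R5 ← R5 + (15/31)·R2: [0, 0, -120/31]
R4 ← R4 + (27)·R3: [0, 0, 0]
R5 ← R5 − (20)·R3: [0, 0, 0]
3 nonzero rows, so rank(M) = 3.
M has 3 columns; by rank–nullity, nullity = 3 − 3 = 0.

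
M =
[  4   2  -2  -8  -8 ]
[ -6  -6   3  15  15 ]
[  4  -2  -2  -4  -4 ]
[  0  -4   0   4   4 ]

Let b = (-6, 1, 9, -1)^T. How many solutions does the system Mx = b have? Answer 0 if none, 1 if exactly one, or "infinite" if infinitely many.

0

Row reduce the augmented matrix [M | b].
R2 ← R2 + (3/2)·R1: [0, -3, 0, 3, 3, -8]
R3 ← R3 − R1: [0, -4, 0, 4, 4, 15]
R3 ← R3 − (4/3)·R2: [0, 0, 0, 0, 0, 77/3]
R4 ← R4 − (4/3)·R2: [0, 0, 0, 0, 0, 29/3]
R4 ← R4 − (29/77)·R3: [0, 0, 0, 0, 0, 0]
The echelon form has 3 nonzero rows; the last pivot sits in the augmented column, so rank(M) = 2 but rank([M|b]) = 3.
Since the ranks differ, the system is inconsistent.
It has no solutions.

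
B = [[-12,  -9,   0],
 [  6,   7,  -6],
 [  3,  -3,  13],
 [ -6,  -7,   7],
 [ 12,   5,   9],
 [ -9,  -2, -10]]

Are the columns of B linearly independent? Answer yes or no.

Row reduce B to echelon form.
R2 ← R2 + (1/2)·R1: [0, 5/2, -6]
R3 ← R3 + (1/4)·R1: [0, -21/4, 13]
R4 ← R4 − (1/2)·R1: [0, -5/2, 7]
R5 ← R5 + R1: [0, -4, 9]
R6 ← R6 − (3/4)·R1: [0, 19/4, -10]
R3 ← R3 + (21/10)·R2: [0, 0, 2/5]
R4 ← R4 + R2: [0, 0, 1]
R5 ← R5 + (8/5)·R2: [0, 0, -3/5]
R6 ← R6 − (19/10)·R2: [0, 0, 7/5]
R4 ← R4 − (5/2)·R3: [0, 0, 0]
R5 ← R5 + (3/2)·R3: [0, 0, 0]
R6 ← R6 − (7/2)·R3: [0, 0, 0]
3 pivots among 3 columns.
Every column is a pivot column, so the columns are linearly independent.

yes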